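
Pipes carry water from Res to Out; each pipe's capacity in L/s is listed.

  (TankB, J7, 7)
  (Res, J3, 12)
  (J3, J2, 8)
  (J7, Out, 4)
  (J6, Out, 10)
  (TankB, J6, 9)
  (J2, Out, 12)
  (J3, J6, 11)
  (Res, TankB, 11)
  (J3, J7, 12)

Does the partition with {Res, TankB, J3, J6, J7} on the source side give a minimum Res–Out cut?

Given cut capacity: 8 + 10 + 4 = 22.
Augment Res→TankB→J6→Out: bottleneck 9, flow now 9.
Augment Res→TankB→J7→Out: bottleneck 2, flow now 11.
Augment Res→J3→J6→Out: bottleneck 1, flow now 12.
Augment Res→J3→J7→Out: bottleneck 2, flow now 14.
Augment Res→J3→J2→Out: bottleneck 8, flow now 22.
No augmenting path remains; maximum flow = 22.
Cut capacity 22 equals the max flow, so it is a minimum cut.

Yes — it is a minimum cut (capacity 22).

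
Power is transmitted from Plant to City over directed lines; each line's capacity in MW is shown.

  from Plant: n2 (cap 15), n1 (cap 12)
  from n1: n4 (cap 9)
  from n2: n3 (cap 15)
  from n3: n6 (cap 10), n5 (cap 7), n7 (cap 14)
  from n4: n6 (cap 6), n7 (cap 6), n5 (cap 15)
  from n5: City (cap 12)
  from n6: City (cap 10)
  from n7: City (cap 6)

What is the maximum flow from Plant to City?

Augment Plant→n1→n4→n5→City: bottleneck 9, flow now 9.
Augment Plant→n2→n3→n5→City: bottleneck 3, flow now 12.
Augment Plant→n2→n3→n6→City: bottleneck 10, flow now 22.
Augment Plant→n2→n3→n7→City: bottleneck 2, flow now 24.
No augmenting path remains; maximum flow = 24.
In the residual graph, reachable from Plant: {Plant, n1}.
Min-cut edges: Plant→n2 (15), n1→n4 (9); capacity 15 + 9 = 24.
This cut is saturated, so no flow can exceed 24.

24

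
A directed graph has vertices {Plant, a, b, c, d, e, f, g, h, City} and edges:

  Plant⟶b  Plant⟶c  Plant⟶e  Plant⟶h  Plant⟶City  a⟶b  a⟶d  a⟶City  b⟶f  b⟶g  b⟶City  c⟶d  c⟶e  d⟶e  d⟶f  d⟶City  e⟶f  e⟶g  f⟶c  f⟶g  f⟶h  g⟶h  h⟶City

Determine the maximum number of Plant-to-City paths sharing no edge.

4

Assign every edge capacity 1; by Menger, the answer equals the max flow.
Path Plant→City (+1); total 1.
Path Plant→b→City (+1); total 2.
Path Plant→h→City (+1); total 3.
Path Plant→c→d→City (+1); total 4.
No residual Plant→City path; max flow = 4.
Certifying cut of size 4: {Plant→City, Plant→b, c→d, h→City}.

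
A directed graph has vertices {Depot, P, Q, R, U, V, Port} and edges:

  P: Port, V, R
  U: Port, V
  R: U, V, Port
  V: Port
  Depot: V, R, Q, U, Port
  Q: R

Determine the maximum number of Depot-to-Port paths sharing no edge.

Assign every edge capacity 1; by Menger, the answer equals the max flow.
Path Depot→Port (+1); total 1.
Path Depot→R→Port (+1); total 2.
Path Depot→U→Port (+1); total 3.
Path Depot→V→Port (+1); total 4.
No residual Depot→Port path; max flow = 4.
Certifying cut of size 4: {Depot→Port, R→Port, U→Port, V→Port}.

4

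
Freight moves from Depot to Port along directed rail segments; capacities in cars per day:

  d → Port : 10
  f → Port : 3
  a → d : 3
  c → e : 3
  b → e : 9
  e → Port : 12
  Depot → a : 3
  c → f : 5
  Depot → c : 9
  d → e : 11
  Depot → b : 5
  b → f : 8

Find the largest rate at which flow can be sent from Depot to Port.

14

Augment Depot→a→d→Port: bottleneck 3, flow now 3.
Augment Depot→b→e→Port: bottleneck 5, flow now 8.
Augment Depot→c→e→Port: bottleneck 3, flow now 11.
Augment Depot→c→f→Port: bottleneck 3, flow now 14.
No augmenting path remains; maximum flow = 14.
In the residual graph, reachable from Depot: {Depot, c, f}.
Min-cut edges: Depot→a (3), Depot→b (5), c→e (3), f→Port (3); capacity 3 + 5 + 3 + 3 = 14.
This cut is saturated, so no flow can exceed 14.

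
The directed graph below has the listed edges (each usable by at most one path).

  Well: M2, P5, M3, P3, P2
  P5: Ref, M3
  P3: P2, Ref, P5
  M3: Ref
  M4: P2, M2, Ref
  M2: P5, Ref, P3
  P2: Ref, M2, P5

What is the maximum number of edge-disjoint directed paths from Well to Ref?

Assign every edge capacity 1; by Menger, the answer equals the max flow.
Path Well→M2→Ref (+1); total 1.
Path Well→P3→Ref (+1); total 2.
Path Well→P5→Ref (+1); total 3.
Path Well→M3→Ref (+1); total 4.
Path Well→P2→Ref (+1); total 5.
No residual Well→Ref path; max flow = 5.
Certifying cut of size 5: {Well→M2, Well→M3, Well→P2, Well→P3, Well→P5}.

5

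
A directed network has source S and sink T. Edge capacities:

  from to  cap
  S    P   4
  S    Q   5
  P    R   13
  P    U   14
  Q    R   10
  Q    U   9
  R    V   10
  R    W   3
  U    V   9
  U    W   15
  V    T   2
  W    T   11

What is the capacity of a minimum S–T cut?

9

Augment S→P→R→V→T: bottleneck 2, flow now 2.
Augment S→P→R→W→T: bottleneck 2, flow now 4.
Augment S→Q→R→W→T: bottleneck 1, flow now 5.
Augment S→Q→U→W→T: bottleneck 4, flow now 9.
No augmenting path remains; maximum flow = 9.
By max-flow min-cut, the minimum cut capacity equals the max flow.
In the residual graph, reachable from S: {S}.
Min-cut edges: S→P (4), S→Q (5); capacity 4 + 5 = 9.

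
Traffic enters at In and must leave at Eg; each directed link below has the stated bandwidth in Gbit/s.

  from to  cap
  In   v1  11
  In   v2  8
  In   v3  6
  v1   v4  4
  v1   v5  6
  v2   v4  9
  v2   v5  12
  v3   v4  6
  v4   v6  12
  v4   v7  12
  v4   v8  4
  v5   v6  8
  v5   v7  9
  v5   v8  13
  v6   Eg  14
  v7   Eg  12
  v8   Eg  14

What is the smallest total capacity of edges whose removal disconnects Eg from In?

24

Augment In→v1→v4→v6→Eg: bottleneck 4, flow now 4.
Augment In→v1→v5→v6→Eg: bottleneck 6, flow now 10.
Augment In→v2→v4→v6→Eg: bottleneck 4, flow now 14.
Augment In→v2→v4→v7→Eg: bottleneck 4, flow now 18.
Augment In→v3→v4→v7→Eg: bottleneck 6, flow now 24.
No augmenting path remains; maximum flow = 24.
By max-flow min-cut, the minimum cut capacity equals the max flow.
In the residual graph, reachable from In: {In, v1}.
Min-cut edges: In→v2 (8), In→v3 (6), v1→v4 (4), v1→v5 (6); capacity 8 + 6 + 4 + 6 = 24.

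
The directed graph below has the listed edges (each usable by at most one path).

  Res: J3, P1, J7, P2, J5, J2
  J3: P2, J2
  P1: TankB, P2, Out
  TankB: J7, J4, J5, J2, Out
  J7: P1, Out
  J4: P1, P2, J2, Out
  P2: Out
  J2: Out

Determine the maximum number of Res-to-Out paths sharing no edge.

4

Assign every edge capacity 1; by Menger, the answer equals the max flow.
Path Res→P1→Out (+1); total 1.
Path Res→J7→Out (+1); total 2.
Path Res→P2→Out (+1); total 3.
Path Res→J2→Out (+1); total 4.
No residual Res→Out path; max flow = 4.
Certifying cut of size 4: {J2→Out, P2→Out, Res→J7, Res→P1}.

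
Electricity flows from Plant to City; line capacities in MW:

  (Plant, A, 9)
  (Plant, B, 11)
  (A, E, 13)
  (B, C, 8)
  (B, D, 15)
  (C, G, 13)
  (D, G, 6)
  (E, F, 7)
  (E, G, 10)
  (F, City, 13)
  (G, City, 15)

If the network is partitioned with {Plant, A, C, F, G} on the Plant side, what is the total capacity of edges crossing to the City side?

52

Edges leaving {Plant, A, C, F, G}: Plant→B (11), A→E (13), F→City (13), G→City (15).
Cut capacity = 11 + 13 + 13 + 15 = 52.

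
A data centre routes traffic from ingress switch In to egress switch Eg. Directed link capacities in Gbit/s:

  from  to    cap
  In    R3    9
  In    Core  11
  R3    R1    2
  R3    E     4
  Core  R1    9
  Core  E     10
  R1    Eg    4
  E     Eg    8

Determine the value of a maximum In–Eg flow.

12

Augment In→R3→R1→Eg: bottleneck 2, flow now 2.
Augment In→R3→E→Eg: bottleneck 4, flow now 6.
Augment In→Core→R1→Eg: bottleneck 2, flow now 8.
Augment In→Core→E→Eg: bottleneck 4, flow now 12.
No augmenting path remains; maximum flow = 12.
In the residual graph, reachable from In: {In, R3, Core, R1, E}.
Min-cut edges: R1→Eg (4), E→Eg (8); capacity 4 + 8 = 12.
This cut is saturated, so no flow can exceed 12.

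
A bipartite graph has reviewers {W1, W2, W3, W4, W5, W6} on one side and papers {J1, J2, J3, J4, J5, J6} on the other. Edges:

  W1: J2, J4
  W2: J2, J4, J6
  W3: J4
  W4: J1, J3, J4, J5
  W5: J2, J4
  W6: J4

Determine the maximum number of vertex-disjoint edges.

4

Unit-capacity flow: source→left, listed edges, right→sink; max matching = max flow.
Augmenting path W1→J2 (+1); matched 1.
Augmenting path W2→J4 (+1); matched 2.
Augmenting path W4→J1 (+1); matched 3.
Augmenting path W3→J4→W2→J6 (+1); matched 4.
No augmenting path remains; maximum matching = 4.
König certificate: {W2, W4, J2, J4} is a vertex cover of size 4 (every listed pair touches it), so no matching can be larger.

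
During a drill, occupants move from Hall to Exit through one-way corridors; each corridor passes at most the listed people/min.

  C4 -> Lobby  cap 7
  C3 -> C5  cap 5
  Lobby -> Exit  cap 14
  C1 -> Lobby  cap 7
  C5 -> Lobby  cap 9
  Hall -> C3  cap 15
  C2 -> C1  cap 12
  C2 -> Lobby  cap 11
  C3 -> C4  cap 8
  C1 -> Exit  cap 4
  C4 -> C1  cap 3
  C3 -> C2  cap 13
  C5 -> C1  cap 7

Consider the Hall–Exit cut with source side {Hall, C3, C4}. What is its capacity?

Edges leaving {Hall, C3, C4}: C3→C2 (13), C3→C5 (5), C4→Lobby (7), C4→C1 (3).
Cut capacity = 13 + 5 + 7 + 3 = 28.

28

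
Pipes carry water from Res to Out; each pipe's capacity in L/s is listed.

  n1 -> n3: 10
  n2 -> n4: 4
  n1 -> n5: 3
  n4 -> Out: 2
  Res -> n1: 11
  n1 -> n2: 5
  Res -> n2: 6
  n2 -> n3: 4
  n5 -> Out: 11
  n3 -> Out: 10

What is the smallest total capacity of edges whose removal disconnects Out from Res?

Augment Res→n1→n3→Out: bottleneck 10, flow now 10.
Augment Res→n1→n5→Out: bottleneck 1, flow now 11.
Augment Res→n2→n4→Out: bottleneck 2, flow now 13.
Augment Res→n2→n3→n1→n5→Out: bottleneck 2, flow now 15. (uses reverse residual edge)
No augmenting path remains; maximum flow = 15.
By max-flow min-cut, the minimum cut capacity equals the max flow.
In the residual graph, reachable from Res: {Res, n1, n2, n3, n4}.
Min-cut edges: n1→n5 (3), n3→Out (10), n4→Out (2); capacity 3 + 10 + 2 = 15.

15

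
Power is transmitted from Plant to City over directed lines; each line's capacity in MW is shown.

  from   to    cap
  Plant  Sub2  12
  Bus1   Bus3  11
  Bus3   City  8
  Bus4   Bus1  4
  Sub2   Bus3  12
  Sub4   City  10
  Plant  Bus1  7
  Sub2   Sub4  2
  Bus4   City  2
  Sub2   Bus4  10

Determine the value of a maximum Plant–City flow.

12

Augment Plant→Sub2→Bus4→City: bottleneck 2, flow now 2.
Augment Plant→Sub2→Bus3→City: bottleneck 8, flow now 10.
Augment Plant→Sub2→Sub4→City: bottleneck 2, flow now 12.
No augmenting path remains; maximum flow = 12.
In the residual graph, reachable from Plant: {Plant, Sub2, Bus1, Bus4, Bus3}.
Min-cut edges: Sub2→Sub4 (2), Bus4→City (2), Bus3→City (8); capacity 2 + 2 + 8 = 12.
This cut is saturated, so no flow can exceed 12.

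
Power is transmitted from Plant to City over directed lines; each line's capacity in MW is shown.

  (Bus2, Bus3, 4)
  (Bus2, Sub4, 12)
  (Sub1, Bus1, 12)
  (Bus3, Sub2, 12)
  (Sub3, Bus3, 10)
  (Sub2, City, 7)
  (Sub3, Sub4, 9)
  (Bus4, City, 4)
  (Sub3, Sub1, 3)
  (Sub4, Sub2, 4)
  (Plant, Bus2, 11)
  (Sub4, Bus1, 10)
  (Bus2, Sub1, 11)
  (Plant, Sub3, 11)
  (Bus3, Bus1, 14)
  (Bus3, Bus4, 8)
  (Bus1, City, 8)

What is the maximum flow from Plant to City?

Augment Plant→Sub3→Sub4→Bus1→City: bottleneck 8, flow now 8.
Augment Plant→Sub3→Sub4→Sub2→City: bottleneck 1, flow now 9.
Augment Plant→Sub3→Bus3→Bus4→City: bottleneck 2, flow now 11.
Augment Plant→Bus2→Sub4→Sub2→City: bottleneck 3, flow now 14.
Augment Plant→Bus2→Bus3→Bus4→City: bottleneck 2, flow now 16.
Augment Plant→Bus2→Bus3→Sub2→City: bottleneck 2, flow now 18.
Augment Plant→Bus2→Sub4→Sub3→Bus3→Sub2→City: bottleneck 1, flow now 19. (uses reverse residual edge)
No augmenting path remains; maximum flow = 19.
In the residual graph, reachable from Plant: {Plant, Sub3, Bus2, Sub4, Sub1, Bus3, Bus1, Bus4, Sub2}.
Min-cut edges: Bus1→City (8), Bus4→City (4), Sub2→City (7); capacity 8 + 4 + 7 = 19.
This cut is saturated, so no flow can exceed 19.

19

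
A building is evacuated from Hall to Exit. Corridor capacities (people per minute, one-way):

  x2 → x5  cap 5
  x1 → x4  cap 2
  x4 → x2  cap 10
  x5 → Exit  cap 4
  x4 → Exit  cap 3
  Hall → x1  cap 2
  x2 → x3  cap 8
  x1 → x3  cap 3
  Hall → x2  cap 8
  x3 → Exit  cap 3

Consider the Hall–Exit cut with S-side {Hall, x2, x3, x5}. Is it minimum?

Yes — it is a minimum cut (capacity 9).

Given cut capacity: 2 + 3 + 4 = 9.
Augment Hall→x1→x3→Exit: bottleneck 2, flow now 2.
Augment Hall→x2→x3→Exit: bottleneck 1, flow now 3.
Augment Hall→x2→x5→Exit: bottleneck 4, flow now 7.
Augment Hall→x2→x3→x1→x4→Exit: bottleneck 2, flow now 9. (uses reverse residual edge)
No augmenting path remains; maximum flow = 9.
Cut capacity 9 equals the max flow, so it is a minimum cut.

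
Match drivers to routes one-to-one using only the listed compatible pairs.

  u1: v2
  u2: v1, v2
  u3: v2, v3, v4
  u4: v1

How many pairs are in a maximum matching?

3

Unit-capacity flow: source→left, listed edges, right→sink; max matching = max flow.
Augmenting path u1→v2 (+1); matched 1.
Augmenting path u2→v1 (+1); matched 2.
Augmenting path u3→v3 (+1); matched 3.
No augmenting path remains; maximum matching = 3.
König certificate: {u3, v1, v2} is a vertex cover of size 3 (every listed pair touches it), so no matching can be larger.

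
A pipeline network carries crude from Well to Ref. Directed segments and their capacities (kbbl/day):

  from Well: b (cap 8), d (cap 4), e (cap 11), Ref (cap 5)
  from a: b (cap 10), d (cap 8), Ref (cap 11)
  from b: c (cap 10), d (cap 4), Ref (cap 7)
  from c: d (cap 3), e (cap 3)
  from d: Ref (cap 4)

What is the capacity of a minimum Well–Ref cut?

Augment Well→Ref: bottleneck 5, flow now 5.
Augment Well→b→Ref: bottleneck 7, flow now 12.
Augment Well→d→Ref: bottleneck 4, flow now 16.
No augmenting path remains; maximum flow = 16.
By max-flow min-cut, the minimum cut capacity equals the max flow.
In the residual graph, reachable from Well: {Well, b, c, d, e}.
Min-cut edges: Well→Ref (5), b→Ref (7), d→Ref (4); capacity 5 + 7 + 4 = 16.

16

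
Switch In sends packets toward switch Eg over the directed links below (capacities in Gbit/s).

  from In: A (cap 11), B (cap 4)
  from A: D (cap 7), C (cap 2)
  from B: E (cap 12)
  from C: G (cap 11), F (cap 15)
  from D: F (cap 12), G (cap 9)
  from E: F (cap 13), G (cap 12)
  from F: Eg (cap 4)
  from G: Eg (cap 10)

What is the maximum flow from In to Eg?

13

Augment In→A→C→F→Eg: bottleneck 2, flow now 2.
Augment In→A→D→F→Eg: bottleneck 2, flow now 4.
Augment In→A→D→G→Eg: bottleneck 5, flow now 9.
Augment In→B→E→G→Eg: bottleneck 4, flow now 13.
No augmenting path remains; maximum flow = 13.
In the residual graph, reachable from In: {In, A}.
Min-cut edges: In→B (4), A→C (2), A→D (7); capacity 4 + 2 + 7 = 13.
This cut is saturated, so no flow can exceed 13.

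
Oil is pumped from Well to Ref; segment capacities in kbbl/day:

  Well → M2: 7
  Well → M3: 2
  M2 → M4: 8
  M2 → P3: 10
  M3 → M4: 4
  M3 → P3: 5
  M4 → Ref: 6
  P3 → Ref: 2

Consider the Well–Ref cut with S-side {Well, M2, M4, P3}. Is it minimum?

Given cut capacity: 2 + 6 + 2 = 10.
Augment Well→M2→M4→Ref: bottleneck 6, flow now 6.
Augment Well→M2→P3→Ref: bottleneck 1, flow now 7.
Augment Well→M3→P3→Ref: bottleneck 1, flow now 8.
No augmenting path remains; maximum flow = 8.
In the residual graph, reachable from Well: {Well, M2, M3, M4, P3}.
Min-cut edges: M4→Ref (6), P3→Ref (2); capacity 6 + 2 = 8.
Cut capacity 10 exceeds the max flow 8, so it is not minimum.

No — its capacity is 10, but the minimum cut has capacity 8.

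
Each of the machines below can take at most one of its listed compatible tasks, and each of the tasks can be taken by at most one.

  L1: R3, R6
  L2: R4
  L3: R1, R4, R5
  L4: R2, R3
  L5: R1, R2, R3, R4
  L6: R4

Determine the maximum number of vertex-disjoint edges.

Unit-capacity flow: source→left, listed edges, right→sink; max matching = max flow.
Augmenting path L1→R3 (+1); matched 1.
Augmenting path L2→R4 (+1); matched 2.
Augmenting path L3→R1 (+1); matched 3.
Augmenting path L4→R2 (+1); matched 4.
Augmenting path L5→R1→L3→R5 (+1); matched 5.
No augmenting path remains; maximum matching = 5.
König certificate: {L1, L3, L4, L5, R4} is a vertex cover of size 5 (every listed pair touches it), so no matching can be larger.

5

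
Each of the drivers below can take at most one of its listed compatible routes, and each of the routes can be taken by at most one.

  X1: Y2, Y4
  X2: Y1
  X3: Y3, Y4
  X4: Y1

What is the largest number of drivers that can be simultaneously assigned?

3

Unit-capacity flow: source→left, listed edges, right→sink; max matching = max flow.
Augmenting path X1→Y2 (+1); matched 1.
Augmenting path X2→Y1 (+1); matched 2.
Augmenting path X3→Y3 (+1); matched 3.
No augmenting path remains; maximum matching = 3.
König certificate: {X1, X3, Y1} is a vertex cover of size 3 (every listed pair touches it), so no matching can be larger.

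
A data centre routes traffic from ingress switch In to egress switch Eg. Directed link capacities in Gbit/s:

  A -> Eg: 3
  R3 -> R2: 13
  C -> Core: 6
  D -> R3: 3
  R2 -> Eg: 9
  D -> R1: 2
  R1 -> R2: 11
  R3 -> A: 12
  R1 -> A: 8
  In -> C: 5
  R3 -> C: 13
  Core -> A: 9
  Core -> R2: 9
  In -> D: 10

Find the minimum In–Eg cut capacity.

10

Augment In→C→Core→A→Eg: bottleneck 3, flow now 3.
Augment In→C→Core→R2→Eg: bottleneck 2, flow now 5.
Augment In→D→R3→R2→Eg: bottleneck 3, flow now 8.
Augment In→D→R1→R2→Eg: bottleneck 2, flow now 10.
No augmenting path remains; maximum flow = 10.
By max-flow min-cut, the minimum cut capacity equals the max flow.
In the residual graph, reachable from In: {In, D}.
Min-cut edges: In→C (5), D→R3 (3), D→R1 (2); capacity 5 + 3 + 2 = 10.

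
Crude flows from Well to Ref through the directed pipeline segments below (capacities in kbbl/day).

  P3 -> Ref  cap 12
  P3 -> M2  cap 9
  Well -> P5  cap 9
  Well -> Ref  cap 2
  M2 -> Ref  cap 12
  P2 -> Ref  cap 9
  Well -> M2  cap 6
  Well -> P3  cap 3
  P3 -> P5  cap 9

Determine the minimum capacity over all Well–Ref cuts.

Augment Well→Ref: bottleneck 2, flow now 2.
Augment Well→P3→Ref: bottleneck 3, flow now 5.
Augment Well→M2→Ref: bottleneck 6, flow now 11.
No augmenting path remains; maximum flow = 11.
By max-flow min-cut, the minimum cut capacity equals the max flow.
In the residual graph, reachable from Well: {Well, P5}.
Min-cut edges: Well→P3 (3), Well→M2 (6), Well→Ref (2); capacity 3 + 6 + 2 = 11.

11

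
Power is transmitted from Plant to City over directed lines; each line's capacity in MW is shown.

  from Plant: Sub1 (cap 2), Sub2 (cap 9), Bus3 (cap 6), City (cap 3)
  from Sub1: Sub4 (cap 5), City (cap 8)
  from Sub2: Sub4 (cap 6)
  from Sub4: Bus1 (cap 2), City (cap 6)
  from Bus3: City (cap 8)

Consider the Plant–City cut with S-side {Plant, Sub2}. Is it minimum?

Given cut capacity: 2 + 6 + 3 + 6 = 17.
Augment Plant→City: bottleneck 3, flow now 3.
Augment Plant→Sub1→City: bottleneck 2, flow now 5.
Augment Plant→Bus3→City: bottleneck 6, flow now 11.
Augment Plant→Sub2→Sub4→City: bottleneck 6, flow now 17.
No augmenting path remains; maximum flow = 17.
Cut capacity 17 equals the max flow, so it is a minimum cut.

Yes — it is a minimum cut (capacity 17).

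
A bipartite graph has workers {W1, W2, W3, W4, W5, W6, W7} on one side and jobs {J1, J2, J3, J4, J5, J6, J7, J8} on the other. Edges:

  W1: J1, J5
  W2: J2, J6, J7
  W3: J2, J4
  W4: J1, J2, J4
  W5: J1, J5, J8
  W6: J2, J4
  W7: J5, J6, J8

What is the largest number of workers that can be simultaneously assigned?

Unit-capacity flow: source→left, listed edges, right→sink; max matching = max flow.
Augmenting path W1→J1 (+1); matched 1.
Augmenting path W2→J2 (+1); matched 2.
Augmenting path W3→J4 (+1); matched 3.
Augmenting path W5→J5 (+1); matched 4.
Augmenting path W7→J6 (+1); matched 5.
Augmenting path W4→J2→W2→J7 (+1); matched 6.
Augmenting path W6→J2→W4→J1→W1→J5→W5→J8 (+1); matched 7.
No augmenting path remains; maximum matching = 7.
König certificate: {W1, W2, W3, W4, W5, W6, W7} is a vertex cover of size 7 (every listed pair touches it), so no matching can be larger.

7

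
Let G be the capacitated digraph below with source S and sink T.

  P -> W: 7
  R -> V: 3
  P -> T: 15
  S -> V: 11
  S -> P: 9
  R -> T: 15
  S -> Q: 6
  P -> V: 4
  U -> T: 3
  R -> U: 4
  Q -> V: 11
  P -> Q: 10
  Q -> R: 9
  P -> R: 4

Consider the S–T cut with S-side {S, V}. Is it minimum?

Given cut capacity: 9 + 6 = 15.
Augment S→P→T: bottleneck 9, flow now 9.
Augment S→Q→R→T: bottleneck 6, flow now 15.
No augmenting path remains; maximum flow = 15.
Cut capacity 15 equals the max flow, so it is a minimum cut.

Yes — it is a minimum cut (capacity 15).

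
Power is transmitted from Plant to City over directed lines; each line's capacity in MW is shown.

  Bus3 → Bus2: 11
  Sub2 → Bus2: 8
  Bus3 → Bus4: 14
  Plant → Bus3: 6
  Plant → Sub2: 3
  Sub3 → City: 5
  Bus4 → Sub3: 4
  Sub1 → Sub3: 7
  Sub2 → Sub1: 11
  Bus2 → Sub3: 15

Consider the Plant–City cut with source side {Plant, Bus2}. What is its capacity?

24

Edges leaving {Plant, Bus2}: Plant→Sub2 (3), Plant→Bus3 (6), Bus2→Sub3 (15).
Cut capacity = 3 + 6 + 15 = 24.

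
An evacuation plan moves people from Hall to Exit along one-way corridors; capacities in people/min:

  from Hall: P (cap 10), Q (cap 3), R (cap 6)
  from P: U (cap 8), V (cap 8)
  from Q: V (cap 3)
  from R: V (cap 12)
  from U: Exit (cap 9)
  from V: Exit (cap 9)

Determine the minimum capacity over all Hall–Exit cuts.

17

Augment Hall→P→U→Exit: bottleneck 8, flow now 8.
Augment Hall→P→V→Exit: bottleneck 2, flow now 10.
Augment Hall→Q→V→Exit: bottleneck 3, flow now 13.
Augment Hall→R→V→Exit: bottleneck 4, flow now 17.
No augmenting path remains; maximum flow = 17.
By max-flow min-cut, the minimum cut capacity equals the max flow.
In the residual graph, reachable from Hall: {Hall, P, Q, R, V}.
Min-cut edges: P→U (8), V→Exit (9); capacity 8 + 9 = 17.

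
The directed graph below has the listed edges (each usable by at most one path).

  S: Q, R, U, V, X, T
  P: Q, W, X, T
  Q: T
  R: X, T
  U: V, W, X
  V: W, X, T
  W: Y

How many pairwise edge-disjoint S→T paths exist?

4

Assign every edge capacity 1; by Menger, the answer equals the max flow.
Path S→T (+1); total 1.
Path S→Q→T (+1); total 2.
Path S→R→T (+1); total 3.
Path S→V→T (+1); total 4.
No residual S→T path; max flow = 4.
Certifying cut of size 4: {S→Q, S→R, S→T, V→T}.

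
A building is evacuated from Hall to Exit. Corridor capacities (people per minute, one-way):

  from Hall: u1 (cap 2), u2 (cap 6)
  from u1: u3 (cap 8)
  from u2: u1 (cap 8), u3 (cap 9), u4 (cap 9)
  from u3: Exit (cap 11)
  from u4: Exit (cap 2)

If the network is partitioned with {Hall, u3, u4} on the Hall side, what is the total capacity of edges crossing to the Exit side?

Edges leaving {Hall, u3, u4}: Hall→u1 (2), Hall→u2 (6), u3→Exit (11), u4→Exit (2).
Cut capacity = 2 + 6 + 11 + 2 = 21.

21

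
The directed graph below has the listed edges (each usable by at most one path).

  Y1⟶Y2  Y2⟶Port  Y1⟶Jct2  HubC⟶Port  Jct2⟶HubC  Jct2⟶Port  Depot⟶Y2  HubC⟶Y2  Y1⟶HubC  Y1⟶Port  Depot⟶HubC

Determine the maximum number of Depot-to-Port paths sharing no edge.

Assign every edge capacity 1; by Menger, the answer equals the max flow.
Path Depot→HubC→Port (+1); total 1.
Path Depot→Y2→Port (+1); total 2.
No residual Depot→Port path; max flow = 2.
Certifying cut of size 2: {Depot→HubC, Depot→Y2}.

2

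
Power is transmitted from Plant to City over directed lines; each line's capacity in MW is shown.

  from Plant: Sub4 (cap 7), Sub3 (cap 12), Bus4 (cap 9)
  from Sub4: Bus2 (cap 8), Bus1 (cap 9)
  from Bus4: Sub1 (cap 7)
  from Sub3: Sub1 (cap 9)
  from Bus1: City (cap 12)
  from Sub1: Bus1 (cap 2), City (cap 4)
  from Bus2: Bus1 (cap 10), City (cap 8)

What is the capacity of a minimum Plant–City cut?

Augment Plant→Sub4→Bus1→City: bottleneck 7, flow now 7.
Augment Plant→Bus4→Sub1→City: bottleneck 4, flow now 11.
Augment Plant→Bus4→Sub1→Bus1→City: bottleneck 2, flow now 13.
No augmenting path remains; maximum flow = 13.
By max-flow min-cut, the minimum cut capacity equals the max flow.
In the residual graph, reachable from Plant: {Plant, Bus4, Sub3, Sub1}.
Min-cut edges: Plant→Sub4 (7), Sub1→Bus1 (2), Sub1→City (4); capacity 7 + 2 + 4 = 13.

13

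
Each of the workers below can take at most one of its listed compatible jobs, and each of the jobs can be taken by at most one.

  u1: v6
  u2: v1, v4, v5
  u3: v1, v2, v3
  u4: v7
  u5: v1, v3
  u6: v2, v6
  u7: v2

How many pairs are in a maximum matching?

6

Unit-capacity flow: source→left, listed edges, right→sink; max matching = max flow.
Augmenting path u1→v6 (+1); matched 1.
Augmenting path u2→v1 (+1); matched 2.
Augmenting path u3→v2 (+1); matched 3.
Augmenting path u4→v7 (+1); matched 4.
Augmenting path u5→v3 (+1); matched 5.
Augmenting path u6→v2→u3→v1→u2→v4 (+1); matched 6.
No augmenting path remains; maximum matching = 6.
König certificate: {u2, u3, u4, u5, v2, v6} is a vertex cover of size 6 (every listed pair touches it), so no matching can be larger.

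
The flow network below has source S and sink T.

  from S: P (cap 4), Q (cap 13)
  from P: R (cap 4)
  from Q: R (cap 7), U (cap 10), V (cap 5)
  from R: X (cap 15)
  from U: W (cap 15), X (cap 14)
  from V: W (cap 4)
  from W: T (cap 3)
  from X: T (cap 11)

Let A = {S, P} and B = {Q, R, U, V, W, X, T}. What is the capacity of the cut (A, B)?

17

Edges leaving {S, P}: S→Q (13), P→R (4).
Cut capacity = 13 + 4 = 17.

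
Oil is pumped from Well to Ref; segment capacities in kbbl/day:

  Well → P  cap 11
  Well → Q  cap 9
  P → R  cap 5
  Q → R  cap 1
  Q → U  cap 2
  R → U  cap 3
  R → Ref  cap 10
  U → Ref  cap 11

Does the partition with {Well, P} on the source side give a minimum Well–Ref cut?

Given cut capacity: 9 + 5 = 14.
Augment Well→P→R→Ref: bottleneck 5, flow now 5.
Augment Well→Q→R→Ref: bottleneck 1, flow now 6.
Augment Well→Q→U→Ref: bottleneck 2, flow now 8.
No augmenting path remains; maximum flow = 8.
In the residual graph, reachable from Well: {Well, P, Q}.
Min-cut edges: P→R (5), Q→R (1), Q→U (2); capacity 5 + 1 + 2 = 8.
Cut capacity 14 exceeds the max flow 8, so it is not minimum.

No — its capacity is 14, but the minimum cut has capacity 8.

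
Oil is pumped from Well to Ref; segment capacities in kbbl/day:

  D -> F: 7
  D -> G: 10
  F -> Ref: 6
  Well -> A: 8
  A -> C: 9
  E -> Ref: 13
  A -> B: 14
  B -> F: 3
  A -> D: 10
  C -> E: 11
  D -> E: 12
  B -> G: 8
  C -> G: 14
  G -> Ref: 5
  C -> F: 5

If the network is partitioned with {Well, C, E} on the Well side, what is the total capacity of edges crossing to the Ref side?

Edges leaving {Well, C, E}: Well→A (8), C→F (5), C→G (14), E→Ref (13).
Cut capacity = 8 + 5 + 14 + 13 = 40.

40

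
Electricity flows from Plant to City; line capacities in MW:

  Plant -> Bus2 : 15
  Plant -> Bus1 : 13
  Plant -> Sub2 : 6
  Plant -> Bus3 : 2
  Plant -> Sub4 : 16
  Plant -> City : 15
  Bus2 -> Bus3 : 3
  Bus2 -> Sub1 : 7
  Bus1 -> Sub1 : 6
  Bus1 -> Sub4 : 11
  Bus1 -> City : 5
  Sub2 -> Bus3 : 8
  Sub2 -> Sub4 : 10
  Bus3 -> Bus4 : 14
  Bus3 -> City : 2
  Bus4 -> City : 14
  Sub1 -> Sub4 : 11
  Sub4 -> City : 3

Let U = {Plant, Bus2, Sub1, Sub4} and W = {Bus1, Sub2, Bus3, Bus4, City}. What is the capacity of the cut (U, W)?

42

Edges leaving {Plant, Bus2, Sub1, Sub4}: Plant→Bus1 (13), Plant→Sub2 (6), Plant→Bus3 (2), Plant→City (15), Bus2→Bus3 (3), Sub4→City (3).
Cut capacity = 13 + 6 + 2 + 15 + 3 + 3 = 42.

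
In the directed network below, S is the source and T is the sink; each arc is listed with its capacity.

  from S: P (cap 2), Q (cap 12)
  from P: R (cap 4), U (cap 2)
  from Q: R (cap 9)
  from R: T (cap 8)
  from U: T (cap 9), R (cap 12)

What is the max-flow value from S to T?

10

Augment S→P→R→T: bottleneck 2, flow now 2.
Augment S→Q→R→T: bottleneck 6, flow now 8.
Augment S→Q→R→P→U→T: bottleneck 2, flow now 10. (uses reverse residual edge)
No augmenting path remains; maximum flow = 10.
In the residual graph, reachable from S: {S, Q, R}.
Min-cut edges: S→P (2), R→T (8); capacity 2 + 8 = 10.
This cut is saturated, so no flow can exceed 10.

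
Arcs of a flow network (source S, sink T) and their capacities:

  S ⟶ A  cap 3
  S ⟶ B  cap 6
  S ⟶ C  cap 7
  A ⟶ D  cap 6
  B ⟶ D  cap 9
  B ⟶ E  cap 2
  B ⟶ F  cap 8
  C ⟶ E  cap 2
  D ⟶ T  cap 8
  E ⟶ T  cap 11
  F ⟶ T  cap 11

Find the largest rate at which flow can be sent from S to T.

11

Augment S→A→D→T: bottleneck 3, flow now 3.
Augment S→B→D→T: bottleneck 5, flow now 8.
Augment S→B→E→T: bottleneck 1, flow now 9.
Augment S→C→E→T: bottleneck 2, flow now 11.
No augmenting path remains; maximum flow = 11.
In the residual graph, reachable from S: {S, C}.
Min-cut edges: S→A (3), S→B (6), C→E (2); capacity 3 + 6 + 2 = 11.
This cut is saturated, so no flow can exceed 11.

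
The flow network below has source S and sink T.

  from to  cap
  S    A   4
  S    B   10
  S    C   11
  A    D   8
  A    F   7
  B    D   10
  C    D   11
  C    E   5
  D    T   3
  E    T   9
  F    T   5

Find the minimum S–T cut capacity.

12

Augment S→A→D→T: bottleneck 3, flow now 3.
Augment S→A→F→T: bottleneck 1, flow now 4.
Augment S→C→E→T: bottleneck 5, flow now 9.
Augment S→B→D→A→F→T: bottleneck 3, flow now 12. (uses reverse residual edge)
No augmenting path remains; maximum flow = 12.
By max-flow min-cut, the minimum cut capacity equals the max flow.
In the residual graph, reachable from S: {S, B, C, D}.
Min-cut edges: S→A (4), C→E (5), D→T (3); capacity 4 + 5 + 3 = 12.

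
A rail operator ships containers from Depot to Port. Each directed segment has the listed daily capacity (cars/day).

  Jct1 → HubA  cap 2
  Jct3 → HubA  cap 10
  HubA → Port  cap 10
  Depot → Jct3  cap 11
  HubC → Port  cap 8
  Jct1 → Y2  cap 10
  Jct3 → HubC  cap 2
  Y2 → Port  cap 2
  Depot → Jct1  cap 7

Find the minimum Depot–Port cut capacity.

Augment Depot→Jct3→HubC→Port: bottleneck 2, flow now 2.
Augment Depot→Jct3→HubA→Port: bottleneck 9, flow now 11.
Augment Depot→Jct1→Y2→Port: bottleneck 2, flow now 13.
Augment Depot→Jct1→HubA→Port: bottleneck 1, flow now 14.
No augmenting path remains; maximum flow = 14.
By max-flow min-cut, the minimum cut capacity equals the max flow.
In the residual graph, reachable from Depot: {Depot, Jct3, Jct1, Y2, HubA}.
Min-cut edges: Jct3→HubC (2), Y2→Port (2), HubA→Port (10); capacity 2 + 2 + 10 = 14.

14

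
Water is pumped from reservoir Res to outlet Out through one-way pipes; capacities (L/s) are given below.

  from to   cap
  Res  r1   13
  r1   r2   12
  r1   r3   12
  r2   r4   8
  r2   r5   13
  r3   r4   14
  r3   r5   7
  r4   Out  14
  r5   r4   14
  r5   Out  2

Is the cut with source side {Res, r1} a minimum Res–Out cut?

No — its capacity is 24, but the minimum cut has capacity 13.

Given cut capacity: 12 + 12 = 24.
Augment Res→r1→r2→r4→Out: bottleneck 8, flow now 8.
Augment Res→r1→r2→r5→Out: bottleneck 2, flow now 10.
Augment Res→r1→r3→r4→Out: bottleneck 3, flow now 13.
No augmenting path remains; maximum flow = 13.
In the residual graph, reachable from Res: {Res}.
Min-cut edges: Res→r1 (13); capacity 13 = 13.
Cut capacity 24 exceeds the max flow 13, so it is not minimum.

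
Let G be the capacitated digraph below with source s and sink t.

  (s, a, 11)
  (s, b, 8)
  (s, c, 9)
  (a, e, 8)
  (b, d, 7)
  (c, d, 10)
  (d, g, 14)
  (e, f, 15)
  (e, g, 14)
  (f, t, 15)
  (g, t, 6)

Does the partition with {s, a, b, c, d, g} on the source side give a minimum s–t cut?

Yes — it is a minimum cut (capacity 14).

Given cut capacity: 8 + 6 = 14.
Augment s→a→e→f→t: bottleneck 8, flow now 8.
Augment s→b→d→g→t: bottleneck 6, flow now 14.
No augmenting path remains; maximum flow = 14.
Cut capacity 14 equals the max flow, so it is a minimum cut.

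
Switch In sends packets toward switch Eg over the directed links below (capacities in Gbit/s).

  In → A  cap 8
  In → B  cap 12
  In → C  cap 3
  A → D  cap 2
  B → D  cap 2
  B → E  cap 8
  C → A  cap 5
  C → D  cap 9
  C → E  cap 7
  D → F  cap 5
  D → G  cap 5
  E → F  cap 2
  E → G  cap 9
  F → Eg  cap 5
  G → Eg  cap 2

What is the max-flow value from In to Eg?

7

Augment In→A→D→F→Eg: bottleneck 2, flow now 2.
Augment In→B→D→F→Eg: bottleneck 2, flow now 4.
Augment In→B→E→F→Eg: bottleneck 1, flow now 5.
Augment In→B→E→G→Eg: bottleneck 2, flow now 7.
No augmenting path remains; maximum flow = 7.
In the residual graph, reachable from In: {In, A, B, C, D, E, F, G}.
Min-cut edges: F→Eg (5), G→Eg (2); capacity 5 + 2 = 7.
This cut is saturated, so no flow can exceed 7.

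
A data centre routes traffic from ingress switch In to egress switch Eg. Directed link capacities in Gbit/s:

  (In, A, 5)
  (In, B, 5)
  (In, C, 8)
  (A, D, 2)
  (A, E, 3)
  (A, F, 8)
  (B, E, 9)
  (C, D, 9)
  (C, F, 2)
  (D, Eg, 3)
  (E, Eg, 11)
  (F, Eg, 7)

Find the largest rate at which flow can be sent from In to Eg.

Augment In→A→D→Eg: bottleneck 2, flow now 2.
Augment In→A→E→Eg: bottleneck 3, flow now 5.
Augment In→B→E→Eg: bottleneck 5, flow now 10.
Augment In→C→D→Eg: bottleneck 1, flow now 11.
Augment In→C→F→Eg: bottleneck 2, flow now 13.
Augment In→C→D→A→F→Eg: bottleneck 2, flow now 15. (uses reverse residual edge)
No augmenting path remains; maximum flow = 15.
In the residual graph, reachable from In: {In, C, D}.
Min-cut edges: In→A (5), In→B (5), C→F (2), D→Eg (3); capacity 5 + 5 + 2 + 3 = 15.
This cut is saturated, so no flow can exceed 15.

15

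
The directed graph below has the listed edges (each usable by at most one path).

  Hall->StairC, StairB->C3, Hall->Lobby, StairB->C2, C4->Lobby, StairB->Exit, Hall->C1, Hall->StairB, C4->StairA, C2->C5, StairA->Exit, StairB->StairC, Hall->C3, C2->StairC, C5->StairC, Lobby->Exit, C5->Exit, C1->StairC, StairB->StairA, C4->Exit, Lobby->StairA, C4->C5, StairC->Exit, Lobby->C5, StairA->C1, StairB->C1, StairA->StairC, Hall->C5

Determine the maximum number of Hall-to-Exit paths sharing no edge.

Assign every edge capacity 1; by Menger, the answer equals the max flow.
Path Hall→StairB→Exit (+1); total 1.
Path Hall→Lobby→Exit (+1); total 2.
Path Hall→StairC→Exit (+1); total 3.
Path Hall→C5→Exit (+1); total 4.
No residual Hall→Exit path; max flow = 4.
Certifying cut of size 4: {Hall→C5, Hall→Lobby, Hall→StairB, StairC→Exit}.

4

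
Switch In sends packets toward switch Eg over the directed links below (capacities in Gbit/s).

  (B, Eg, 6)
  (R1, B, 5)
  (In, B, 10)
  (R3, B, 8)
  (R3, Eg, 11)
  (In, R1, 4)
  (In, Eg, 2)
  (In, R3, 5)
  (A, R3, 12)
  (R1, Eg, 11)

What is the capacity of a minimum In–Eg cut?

Augment In→Eg: bottleneck 2, flow now 2.
Augment In→R1→Eg: bottleneck 4, flow now 6.
Augment In→R3→Eg: bottleneck 5, flow now 11.
Augment In→B→Eg: bottleneck 6, flow now 17.
No augmenting path remains; maximum flow = 17.
By max-flow min-cut, the minimum cut capacity equals the max flow.
In the residual graph, reachable from In: {In, B}.
Min-cut edges: In→R1 (4), In→R3 (5), In→Eg (2), B→Eg (6); capacity 4 + 5 + 2 + 6 = 17.

17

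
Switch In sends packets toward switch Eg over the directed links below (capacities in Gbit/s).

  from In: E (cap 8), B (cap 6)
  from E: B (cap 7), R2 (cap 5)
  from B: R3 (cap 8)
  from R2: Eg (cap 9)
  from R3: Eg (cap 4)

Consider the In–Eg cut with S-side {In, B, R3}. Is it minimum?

Given cut capacity: 8 + 4 = 12.
Augment In→E→R2→Eg: bottleneck 5, flow now 5.
Augment In→B→R3→Eg: bottleneck 4, flow now 9.
No augmenting path remains; maximum flow = 9.
In the residual graph, reachable from In: {In, E, B, R3}.
Min-cut edges: E→R2 (5), R3→Eg (4); capacity 5 + 4 = 9.
Cut capacity 12 exceeds the max flow 9, so it is not minimum.

No — its capacity is 12, but the minimum cut has capacity 9.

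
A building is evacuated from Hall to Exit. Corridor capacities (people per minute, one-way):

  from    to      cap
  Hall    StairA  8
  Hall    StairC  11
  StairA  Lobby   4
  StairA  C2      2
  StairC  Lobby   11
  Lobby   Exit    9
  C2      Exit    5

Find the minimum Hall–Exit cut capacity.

11

Augment Hall→StairA→Lobby→Exit: bottleneck 4, flow now 4.
Augment Hall→StairA→C2→Exit: bottleneck 2, flow now 6.
Augment Hall→StairC→Lobby→Exit: bottleneck 5, flow now 11.
No augmenting path remains; maximum flow = 11.
By max-flow min-cut, the minimum cut capacity equals the max flow.
In the residual graph, reachable from Hall: {Hall, StairA, StairC, Lobby}.
Min-cut edges: StairA→C2 (2), Lobby→Exit (9); capacity 2 + 9 = 11.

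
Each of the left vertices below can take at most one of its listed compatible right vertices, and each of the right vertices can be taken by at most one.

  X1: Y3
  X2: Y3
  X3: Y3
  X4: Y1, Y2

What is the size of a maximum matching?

Unit-capacity flow: source→left, listed edges, right→sink; max matching = max flow.
Augmenting path X1→Y3 (+1); matched 1.
Augmenting path X4→Y1 (+1); matched 2.
No augmenting path remains; maximum matching = 2.
König certificate: {X4, Y3} is a vertex cover of size 2 (every listed pair touches it), so no matching can be larger.

2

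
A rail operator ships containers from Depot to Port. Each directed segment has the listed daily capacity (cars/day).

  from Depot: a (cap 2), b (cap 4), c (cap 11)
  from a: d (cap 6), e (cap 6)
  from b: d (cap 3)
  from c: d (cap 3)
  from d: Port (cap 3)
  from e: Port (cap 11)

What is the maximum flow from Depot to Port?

5

Augment Depot→a→d→Port: bottleneck 2, flow now 2.
Augment Depot→b→d→Port: bottleneck 1, flow now 3.
Augment Depot→b→d→a→e→Port: bottleneck 2, flow now 5. (uses reverse residual edge)
No augmenting path remains; maximum flow = 5.
In the residual graph, reachable from Depot: {Depot, b, c, d}.
Min-cut edges: Depot→a (2), d→Port (3); capacity 2 + 3 = 5.
This cut is saturated, so no flow can exceed 5.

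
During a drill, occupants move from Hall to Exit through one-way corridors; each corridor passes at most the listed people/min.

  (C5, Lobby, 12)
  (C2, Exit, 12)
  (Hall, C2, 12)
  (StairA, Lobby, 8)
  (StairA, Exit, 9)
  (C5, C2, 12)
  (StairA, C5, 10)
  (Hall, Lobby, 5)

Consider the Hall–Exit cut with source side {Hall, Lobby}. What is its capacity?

12

Edges leaving {Hall, Lobby}: Hall→C2 (12).
Cut capacity = 12 = 12.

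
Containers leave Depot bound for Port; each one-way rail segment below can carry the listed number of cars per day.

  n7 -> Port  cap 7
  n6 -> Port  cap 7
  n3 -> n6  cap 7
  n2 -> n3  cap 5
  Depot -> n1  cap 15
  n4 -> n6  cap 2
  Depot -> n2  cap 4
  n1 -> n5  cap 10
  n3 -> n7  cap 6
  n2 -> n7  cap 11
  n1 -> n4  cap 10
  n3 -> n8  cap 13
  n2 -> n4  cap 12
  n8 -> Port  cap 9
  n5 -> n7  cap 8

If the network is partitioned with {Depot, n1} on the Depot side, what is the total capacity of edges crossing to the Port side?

Edges leaving {Depot, n1}: Depot→n2 (4), n1→n4 (10), n1→n5 (10).
Cut capacity = 4 + 10 + 10 = 24.

24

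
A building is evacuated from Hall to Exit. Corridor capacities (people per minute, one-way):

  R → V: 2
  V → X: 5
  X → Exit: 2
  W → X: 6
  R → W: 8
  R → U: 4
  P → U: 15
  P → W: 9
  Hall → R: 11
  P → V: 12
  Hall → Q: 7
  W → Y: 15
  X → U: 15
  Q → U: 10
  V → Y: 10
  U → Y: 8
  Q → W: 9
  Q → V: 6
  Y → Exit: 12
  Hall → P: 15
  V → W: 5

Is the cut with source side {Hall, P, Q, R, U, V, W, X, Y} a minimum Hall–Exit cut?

Given cut capacity: 2 + 12 = 14.
Augment Hall→P→U→Y→Exit: bottleneck 8, flow now 8.
Augment Hall→P→V→X→Exit: bottleneck 2, flow now 10.
Augment Hall→P→V→Y→Exit: bottleneck 4, flow now 14.
No augmenting path remains; maximum flow = 14.
Cut capacity 14 equals the max flow, so it is a minimum cut.

Yes — it is a minimum cut (capacity 14).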